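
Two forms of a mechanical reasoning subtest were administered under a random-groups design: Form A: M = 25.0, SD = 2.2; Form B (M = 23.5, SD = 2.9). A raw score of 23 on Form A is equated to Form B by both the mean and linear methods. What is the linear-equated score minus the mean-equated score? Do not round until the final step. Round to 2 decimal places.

Mean-equated: 23 + (23.5 − 25.0) = 21.50
Linear-equated: (2.9/2.2)(23 − 25.0) + 23.5 = 20.864
Difference = 20.864 − 21.50 = -0.64

-0.64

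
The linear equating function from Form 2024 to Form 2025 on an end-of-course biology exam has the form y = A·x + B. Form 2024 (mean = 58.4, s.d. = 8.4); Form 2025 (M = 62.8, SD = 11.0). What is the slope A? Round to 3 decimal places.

1.310

A = SD_Y / SD_X = 11.0 / 8.4 = 1.310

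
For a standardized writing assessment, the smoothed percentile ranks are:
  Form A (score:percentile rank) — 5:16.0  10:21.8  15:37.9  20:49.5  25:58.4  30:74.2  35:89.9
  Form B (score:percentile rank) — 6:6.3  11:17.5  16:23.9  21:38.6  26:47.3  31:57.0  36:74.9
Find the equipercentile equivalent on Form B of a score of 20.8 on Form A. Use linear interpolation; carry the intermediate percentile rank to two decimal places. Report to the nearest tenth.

PR of 20.8 on Form A: 49.5 + (20.8 − 20)/(25 − 20) × (58.4 − 49.5) = 50.92
On Form B, PR 50.92 falls between score 26 (PR 47.3) and 31 (PR 57.0).
Interpolate: 26 + (50.92 − 47.3)/(57.0 − 47.3) × (31 − 26) = 27.9

27.9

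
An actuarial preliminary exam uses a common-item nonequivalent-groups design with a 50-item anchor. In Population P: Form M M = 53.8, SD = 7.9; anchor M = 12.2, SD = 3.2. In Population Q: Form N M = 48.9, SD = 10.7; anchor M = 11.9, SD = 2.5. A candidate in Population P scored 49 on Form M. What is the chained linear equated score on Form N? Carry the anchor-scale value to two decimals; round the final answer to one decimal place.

Form M → anchor (Population P): v = (3.2/7.9)(49 − 53.8) + 12.2 = 10.26
anchor → Form N (Population Q): y = (10.7/2.5)(10.26 − 11.9) + 48.9 = 41.9

41.9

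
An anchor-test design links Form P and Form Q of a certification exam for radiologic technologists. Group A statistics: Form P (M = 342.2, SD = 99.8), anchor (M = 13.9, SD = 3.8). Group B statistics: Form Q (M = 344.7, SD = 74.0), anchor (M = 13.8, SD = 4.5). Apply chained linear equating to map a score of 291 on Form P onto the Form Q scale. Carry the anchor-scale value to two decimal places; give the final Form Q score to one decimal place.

314.3

Form P → anchor (Group A): v = (3.8/99.8)(291 − 342.2) + 13.9 = 11.95
anchor → Form Q (Group B): y = (74.0/4.5)(11.95 − 13.8) + 344.7 = 314.3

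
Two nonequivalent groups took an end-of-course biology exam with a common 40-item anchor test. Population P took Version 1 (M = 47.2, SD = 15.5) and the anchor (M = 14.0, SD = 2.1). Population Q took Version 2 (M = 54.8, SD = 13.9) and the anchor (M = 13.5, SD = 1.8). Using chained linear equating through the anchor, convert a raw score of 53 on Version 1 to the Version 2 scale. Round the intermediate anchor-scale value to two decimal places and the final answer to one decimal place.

Version 1 → anchor (Population P): v = (2.1/15.5)(53 − 47.2) + 14.0 = 14.79
anchor → Version 2 (Population Q): y = (13.9/1.8)(14.79 − 13.5) + 54.8 = 64.8

64.8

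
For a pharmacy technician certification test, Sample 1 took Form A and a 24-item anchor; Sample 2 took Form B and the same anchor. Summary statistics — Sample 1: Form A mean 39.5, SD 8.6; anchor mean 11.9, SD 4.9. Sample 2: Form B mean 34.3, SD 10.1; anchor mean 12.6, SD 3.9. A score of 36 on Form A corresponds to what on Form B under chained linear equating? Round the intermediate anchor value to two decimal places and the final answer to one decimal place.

Form A → anchor (Sample 1): v = (4.9/8.6)(36 − 39.5) + 11.9 = 9.91
anchor → Form B (Sample 2): y = (10.1/3.9)(9.91 − 12.6) + 34.3 = 27.3

27.3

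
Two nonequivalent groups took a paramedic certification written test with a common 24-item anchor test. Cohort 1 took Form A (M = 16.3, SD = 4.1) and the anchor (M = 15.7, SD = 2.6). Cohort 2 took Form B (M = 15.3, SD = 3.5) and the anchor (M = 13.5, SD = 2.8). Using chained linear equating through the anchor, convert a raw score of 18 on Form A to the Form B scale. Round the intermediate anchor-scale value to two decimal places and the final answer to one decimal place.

Form A → anchor (Cohort 1): v = (2.6/4.1)(18 − 16.3) + 15.7 = 16.78
anchor → Form B (Cohort 2): y = (3.5/2.8)(16.78 − 13.5) + 15.3 = 19.4

19.4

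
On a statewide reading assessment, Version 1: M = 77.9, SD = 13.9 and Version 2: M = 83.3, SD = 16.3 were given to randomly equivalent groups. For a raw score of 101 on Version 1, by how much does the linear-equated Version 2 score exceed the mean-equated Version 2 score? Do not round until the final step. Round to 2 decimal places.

Mean-equated: 101 + (83.3 − 77.9) = 106.40
Linear-equated: (16.3/13.9)(101 − 77.9) + 83.3 = 110.388
Difference = 110.388 − 106.40 = 3.99

3.99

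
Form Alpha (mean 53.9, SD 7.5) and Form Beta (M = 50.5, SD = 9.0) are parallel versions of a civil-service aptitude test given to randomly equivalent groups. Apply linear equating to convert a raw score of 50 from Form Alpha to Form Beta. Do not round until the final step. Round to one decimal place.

Linear equating: y = (SD_Y/SD_X)(x − M_X) + M_Y
y = (9.0/7.5)(50 − 53.9) + 50.5
y = 1.200000 × -3.9 + 50.5 = -4.6800 + 50.5 = 45.8

45.8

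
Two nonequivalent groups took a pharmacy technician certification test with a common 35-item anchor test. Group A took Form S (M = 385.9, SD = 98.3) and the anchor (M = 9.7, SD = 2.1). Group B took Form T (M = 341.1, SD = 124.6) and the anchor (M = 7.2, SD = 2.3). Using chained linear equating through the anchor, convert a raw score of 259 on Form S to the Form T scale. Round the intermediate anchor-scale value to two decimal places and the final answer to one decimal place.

Form S → anchor (Group A): v = (2.1/98.3)(259 − 385.9) + 9.7 = 6.99
anchor → Form T (Group B): y = (124.6/2.3)(6.99 − 7.2) + 341.1 = 329.7

329.7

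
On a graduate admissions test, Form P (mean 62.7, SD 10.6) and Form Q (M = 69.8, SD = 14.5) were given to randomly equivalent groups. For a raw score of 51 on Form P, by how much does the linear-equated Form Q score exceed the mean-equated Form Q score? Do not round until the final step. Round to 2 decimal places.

-4.30

Mean-equated: 51 + (69.8 − 62.7) = 58.10
Linear-equated: (14.5/10.6)(51 − 62.7) + 69.8 = 53.795
Difference = 53.795 − 58.10 = -4.30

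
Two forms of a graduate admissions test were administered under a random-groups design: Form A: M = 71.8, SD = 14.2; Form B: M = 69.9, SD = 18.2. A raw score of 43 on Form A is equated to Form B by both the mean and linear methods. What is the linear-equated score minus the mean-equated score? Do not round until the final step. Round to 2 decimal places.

Mean-equated: 43 + (69.9 − 71.8) = 41.10
Linear-equated: (18.2/14.2)(43 − 71.8) + 69.9 = 32.987
Difference = 32.987 − 41.10 = -8.11

-8.11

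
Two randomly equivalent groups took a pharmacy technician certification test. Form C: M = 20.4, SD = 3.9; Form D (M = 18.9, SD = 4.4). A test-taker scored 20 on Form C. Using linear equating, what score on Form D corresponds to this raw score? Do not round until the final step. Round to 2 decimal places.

18.45

Linear equating: y = (SD_Y/SD_X)(x − M_X) + M_Y
y = (4.4/3.9)(20 − 20.4) + 18.9
y = 1.128205 × -0.4 + 18.9 = -0.4513 + 18.9 = 18.45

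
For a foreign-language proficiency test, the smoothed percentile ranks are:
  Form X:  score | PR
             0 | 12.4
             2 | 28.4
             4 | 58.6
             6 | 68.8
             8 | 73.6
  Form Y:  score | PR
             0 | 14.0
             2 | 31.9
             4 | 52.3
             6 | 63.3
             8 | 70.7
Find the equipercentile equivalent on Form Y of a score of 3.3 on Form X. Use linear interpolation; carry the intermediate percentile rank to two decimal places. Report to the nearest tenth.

PR of 3.3 on Form X: 28.4 + (3.3 − 2)/(4 − 2) × (58.6 − 28.4) = 48.03
On Form Y, PR 48.03 falls between score 2 (PR 31.9) and 4 (PR 52.3).
Interpolate: 2 + (48.03 − 31.9)/(52.3 − 31.9) × (4 − 2) = 3.6

3.6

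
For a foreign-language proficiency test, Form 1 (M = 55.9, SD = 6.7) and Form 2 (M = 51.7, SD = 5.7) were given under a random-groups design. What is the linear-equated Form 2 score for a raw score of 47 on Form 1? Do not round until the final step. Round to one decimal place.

44.1

Linear equating: y = (SD_Y/SD_X)(x − M_X) + M_Y
y = (5.7/6.7)(47 − 55.9) + 51.7
y = 0.850746 × -8.9 + 51.7 = -7.5716 + 51.7 = 44.1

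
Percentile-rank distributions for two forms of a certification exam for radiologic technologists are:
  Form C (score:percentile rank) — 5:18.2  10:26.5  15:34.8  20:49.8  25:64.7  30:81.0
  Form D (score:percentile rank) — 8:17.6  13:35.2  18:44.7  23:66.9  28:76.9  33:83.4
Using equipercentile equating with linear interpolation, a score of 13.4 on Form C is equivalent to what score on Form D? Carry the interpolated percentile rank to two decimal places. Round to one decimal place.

PR of 13.4 on Form C: 26.5 + (13.4 − 10)/(15 − 10) × (34.8 − 26.5) = 32.14
On Form D, PR 32.14 falls between score 8 (PR 17.6) and 13 (PR 35.2).
Interpolate: 8 + (32.14 − 17.6)/(35.2 − 17.6) × (13 − 8) = 12.1

12.1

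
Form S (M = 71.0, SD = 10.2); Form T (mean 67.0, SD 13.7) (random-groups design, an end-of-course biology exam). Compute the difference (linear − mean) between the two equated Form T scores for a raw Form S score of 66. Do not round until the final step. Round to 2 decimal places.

-1.72

Mean-equated: 66 + (67.0 − 71.0) = 62.00
Linear-equated: (13.7/10.2)(66 − 71.0) + 67.0 = 60.284
Difference = 60.284 − 62.00 = -1.72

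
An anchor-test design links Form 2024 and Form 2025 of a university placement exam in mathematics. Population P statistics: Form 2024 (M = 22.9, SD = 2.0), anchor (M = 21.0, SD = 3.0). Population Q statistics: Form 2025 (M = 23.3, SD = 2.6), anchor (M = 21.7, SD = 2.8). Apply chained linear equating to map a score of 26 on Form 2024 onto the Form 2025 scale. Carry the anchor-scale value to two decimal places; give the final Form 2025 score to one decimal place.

Form 2024 → anchor (Population P): v = (3.0/2.0)(26 − 22.9) + 21.0 = 25.65
anchor → Form 2025 (Population Q): y = (2.6/2.8)(25.65 − 21.7) + 23.3 = 27.0

27.0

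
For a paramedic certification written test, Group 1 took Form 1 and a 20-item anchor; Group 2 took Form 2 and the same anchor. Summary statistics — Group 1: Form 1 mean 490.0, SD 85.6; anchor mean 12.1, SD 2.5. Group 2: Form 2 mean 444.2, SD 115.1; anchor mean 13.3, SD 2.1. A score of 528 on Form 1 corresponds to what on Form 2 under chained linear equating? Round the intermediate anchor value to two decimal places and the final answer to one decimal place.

439.3

Form 1 → anchor (Group 1): v = (2.5/85.6)(528 − 490.0) + 12.1 = 13.21
anchor → Form 2 (Group 2): y = (115.1/2.1)(13.21 − 13.3) + 444.2 = 439.3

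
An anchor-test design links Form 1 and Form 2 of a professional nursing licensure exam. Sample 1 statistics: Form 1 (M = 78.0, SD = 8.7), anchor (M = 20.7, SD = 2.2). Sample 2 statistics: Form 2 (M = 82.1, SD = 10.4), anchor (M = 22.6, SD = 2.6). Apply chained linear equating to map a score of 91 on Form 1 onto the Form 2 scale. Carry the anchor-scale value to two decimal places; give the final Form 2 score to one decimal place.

Form 1 → anchor (Sample 1): v = (2.2/8.7)(91 − 78.0) + 20.7 = 23.99
anchor → Form 2 (Sample 2): y = (10.4/2.6)(23.99 − 22.6) + 82.1 = 87.7

87.7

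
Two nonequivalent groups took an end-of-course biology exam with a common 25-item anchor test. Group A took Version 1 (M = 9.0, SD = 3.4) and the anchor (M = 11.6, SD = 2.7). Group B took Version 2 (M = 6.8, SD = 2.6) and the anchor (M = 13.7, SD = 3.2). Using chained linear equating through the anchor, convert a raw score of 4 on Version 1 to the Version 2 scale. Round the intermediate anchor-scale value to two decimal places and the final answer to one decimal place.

Version 1 → anchor (Group A): v = (2.7/3.4)(4 − 9.0) + 11.6 = 7.63
anchor → Version 2 (Group B): y = (2.6/3.2)(7.63 − 13.7) + 6.8 = 1.9

1.9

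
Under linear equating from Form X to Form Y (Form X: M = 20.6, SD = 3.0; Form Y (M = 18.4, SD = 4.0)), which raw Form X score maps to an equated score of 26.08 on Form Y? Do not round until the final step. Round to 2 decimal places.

26.36

Invert y = (SD_Y/SD_X)(x − M_X) + M_Y:
x = (SD_X/SD_Y)(y − M_Y) + M_X = (3.0/4.0)(26.08 − 18.4) + 20.6
x = 0.750000 × 7.680 + 20.6 = 26.36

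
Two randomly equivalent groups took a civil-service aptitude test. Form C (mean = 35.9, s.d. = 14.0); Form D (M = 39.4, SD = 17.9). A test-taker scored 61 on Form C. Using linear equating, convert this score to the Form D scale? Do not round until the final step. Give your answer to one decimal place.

71.5

Linear equating: y = (SD_Y/SD_X)(x − M_X) + M_Y
y = (17.9/14.0)(61 − 35.9) + 39.4
y = 1.278571 × 25.1 + 39.4 = 32.0921 + 39.4 = 71.5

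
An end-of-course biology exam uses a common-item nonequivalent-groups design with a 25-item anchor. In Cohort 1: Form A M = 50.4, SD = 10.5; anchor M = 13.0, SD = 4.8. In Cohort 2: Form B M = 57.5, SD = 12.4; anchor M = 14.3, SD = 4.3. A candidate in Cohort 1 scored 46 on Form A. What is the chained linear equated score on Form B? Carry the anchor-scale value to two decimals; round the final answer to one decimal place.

Form A → anchor (Cohort 1): v = (4.8/10.5)(46 − 50.4) + 13.0 = 10.99
anchor → Form B (Cohort 2): y = (12.4/4.3)(10.99 − 14.3) + 57.5 = 48.0

48.0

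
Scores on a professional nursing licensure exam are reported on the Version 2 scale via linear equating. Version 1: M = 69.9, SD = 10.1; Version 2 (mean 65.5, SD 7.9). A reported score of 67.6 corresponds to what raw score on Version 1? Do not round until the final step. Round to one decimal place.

Invert y = (SD_Y/SD_X)(x − M_X) + M_Y:
x = (SD_X/SD_Y)(y − M_Y) + M_X = (10.1/7.9)(67.6 − 65.5) + 69.9
x = 1.278481 × 2.100 + 69.9 = 72.6

72.6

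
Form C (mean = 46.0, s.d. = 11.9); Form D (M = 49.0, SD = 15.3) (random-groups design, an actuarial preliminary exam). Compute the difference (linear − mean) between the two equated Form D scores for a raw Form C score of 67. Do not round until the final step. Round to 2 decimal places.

6.00

Mean-equated: 67 + (49.0 − 46.0) = 70.00
Linear-equated: (15.3/11.9)(67 − 46.0) + 49.0 = 76.000
Difference = 76.000 − 70.00 = 6.00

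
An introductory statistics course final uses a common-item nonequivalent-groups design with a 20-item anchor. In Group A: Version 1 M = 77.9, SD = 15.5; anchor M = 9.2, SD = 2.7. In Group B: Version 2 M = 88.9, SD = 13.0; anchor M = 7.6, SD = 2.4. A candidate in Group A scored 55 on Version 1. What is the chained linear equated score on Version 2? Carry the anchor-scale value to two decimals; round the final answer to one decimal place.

Version 1 → anchor (Group A): v = (2.7/15.5)(55 − 77.9) + 9.2 = 5.21
anchor → Version 2 (Group B): y = (13.0/2.4)(5.21 − 7.6) + 88.9 = 76.0

76.0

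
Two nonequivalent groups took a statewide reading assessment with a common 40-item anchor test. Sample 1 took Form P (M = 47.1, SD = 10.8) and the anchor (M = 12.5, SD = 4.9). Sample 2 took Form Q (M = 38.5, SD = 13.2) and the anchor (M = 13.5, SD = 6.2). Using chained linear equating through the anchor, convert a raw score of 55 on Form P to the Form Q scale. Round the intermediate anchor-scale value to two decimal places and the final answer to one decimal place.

Form P → anchor (Sample 1): v = (4.9/10.8)(55 − 47.1) + 12.5 = 16.08
anchor → Form Q (Sample 2): y = (13.2/6.2)(16.08 − 13.5) + 38.5 = 44.0

44.0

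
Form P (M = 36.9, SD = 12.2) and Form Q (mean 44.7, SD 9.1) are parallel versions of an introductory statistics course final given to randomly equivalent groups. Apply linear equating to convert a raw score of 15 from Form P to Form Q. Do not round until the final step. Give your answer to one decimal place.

Linear equating: y = (SD_Y/SD_X)(x − M_X) + M_Y
y = (9.1/12.2)(15 − 36.9) + 44.7
y = 0.745902 × -21.9 + 44.7 = -16.3352 + 44.7 = 28.4

28.4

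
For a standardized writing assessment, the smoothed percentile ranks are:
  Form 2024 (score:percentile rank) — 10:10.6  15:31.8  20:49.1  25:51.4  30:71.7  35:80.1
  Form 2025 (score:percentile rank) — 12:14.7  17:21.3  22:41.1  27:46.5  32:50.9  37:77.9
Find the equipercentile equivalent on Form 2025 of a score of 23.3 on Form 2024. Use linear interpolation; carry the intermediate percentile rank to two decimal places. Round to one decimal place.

31.7

PR of 23.3 on Form 2024: 49.1 + (23.3 − 20)/(25 − 20) × (51.4 − 49.1) = 50.62
On Form 2025, PR 50.62 falls between score 27 (PR 46.5) and 32 (PR 50.9).
Interpolate: 27 + (50.62 − 46.5)/(50.9 − 46.5) × (32 − 27) = 31.7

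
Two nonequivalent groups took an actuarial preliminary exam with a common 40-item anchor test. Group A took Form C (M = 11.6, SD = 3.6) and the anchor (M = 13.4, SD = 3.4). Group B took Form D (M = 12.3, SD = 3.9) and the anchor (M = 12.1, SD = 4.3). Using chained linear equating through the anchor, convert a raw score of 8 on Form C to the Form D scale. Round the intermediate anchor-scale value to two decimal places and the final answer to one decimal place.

10.4

Form C → anchor (Group A): v = (3.4/3.6)(8 − 11.6) + 13.4 = 10.00
anchor → Form D (Group B): y = (3.9/4.3)(10.00 − 12.1) + 12.3 = 10.4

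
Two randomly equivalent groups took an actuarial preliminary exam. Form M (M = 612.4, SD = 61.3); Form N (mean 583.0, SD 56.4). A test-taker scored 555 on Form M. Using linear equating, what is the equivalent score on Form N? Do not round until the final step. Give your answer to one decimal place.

530.2

Linear equating: y = (SD_Y/SD_X)(x − M_X) + M_Y
y = (56.4/61.3)(555 − 612.4) + 583.0
y = 0.920065 × -57.4 + 583.0 = -52.8117 + 583.0 = 530.2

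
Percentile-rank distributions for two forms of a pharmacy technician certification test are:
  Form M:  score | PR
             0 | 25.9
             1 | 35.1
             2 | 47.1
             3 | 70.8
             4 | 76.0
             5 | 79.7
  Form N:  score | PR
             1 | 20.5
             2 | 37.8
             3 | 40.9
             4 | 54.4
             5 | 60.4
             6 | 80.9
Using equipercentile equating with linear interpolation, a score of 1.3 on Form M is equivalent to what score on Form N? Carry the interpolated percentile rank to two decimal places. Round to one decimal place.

PR of 1.3 on Form M: 35.1 + (1.3 − 1)/(2 − 1) × (47.1 − 35.1) = 38.70
On Form N, PR 38.70 falls between score 2 (PR 37.8) and 3 (PR 40.9).
Interpolate: 2 + (38.70 − 37.8)/(40.9 − 37.8) × (3 − 2) = 2.3

2.3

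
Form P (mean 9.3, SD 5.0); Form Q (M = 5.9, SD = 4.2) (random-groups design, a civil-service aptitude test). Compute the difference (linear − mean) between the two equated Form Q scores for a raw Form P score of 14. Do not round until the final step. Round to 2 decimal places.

Mean-equated: 14 + (5.9 − 9.3) = 10.60
Linear-equated: (4.2/5.0)(14 − 9.3) + 5.9 = 9.848
Difference = 9.848 − 10.60 = -0.75

-0.75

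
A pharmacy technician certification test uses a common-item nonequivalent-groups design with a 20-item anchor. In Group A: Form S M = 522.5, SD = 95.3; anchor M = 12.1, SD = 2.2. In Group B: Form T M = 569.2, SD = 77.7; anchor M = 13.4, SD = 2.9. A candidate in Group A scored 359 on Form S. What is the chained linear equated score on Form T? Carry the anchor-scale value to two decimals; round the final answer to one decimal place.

433.4

Form S → anchor (Group A): v = (2.2/95.3)(359 − 522.5) + 12.1 = 8.33
anchor → Form T (Group B): y = (77.7/2.9)(8.33 − 13.4) + 569.2 = 433.4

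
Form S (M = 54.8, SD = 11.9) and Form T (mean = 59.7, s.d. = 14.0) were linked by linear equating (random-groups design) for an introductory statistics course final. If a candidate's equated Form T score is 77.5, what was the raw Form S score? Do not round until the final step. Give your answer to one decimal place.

Invert y = (SD_Y/SD_X)(x − M_X) + M_Y:
x = (SD_X/SD_Y)(y − M_Y) + M_X = (11.9/14.0)(77.5 − 59.7) + 54.8
x = 0.850000 × 17.800 + 54.8 = 69.9

69.9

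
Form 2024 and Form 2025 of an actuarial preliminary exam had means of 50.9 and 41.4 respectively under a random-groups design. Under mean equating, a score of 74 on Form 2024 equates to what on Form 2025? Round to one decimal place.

Mean equating: y = x + (M_Y − M_X) = 74 + (41.4 − 50.9) = 64.5

64.5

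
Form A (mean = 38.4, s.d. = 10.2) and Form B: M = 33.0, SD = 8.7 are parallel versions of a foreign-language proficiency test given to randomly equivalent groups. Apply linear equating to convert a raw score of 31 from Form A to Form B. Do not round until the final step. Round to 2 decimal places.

Linear equating: y = (SD_Y/SD_X)(x − M_X) + M_Y
y = (8.7/10.2)(31 − 38.4) + 33.0
y = 0.852941 × -7.4 + 33.0 = -6.3118 + 33.0 = 26.69

26.69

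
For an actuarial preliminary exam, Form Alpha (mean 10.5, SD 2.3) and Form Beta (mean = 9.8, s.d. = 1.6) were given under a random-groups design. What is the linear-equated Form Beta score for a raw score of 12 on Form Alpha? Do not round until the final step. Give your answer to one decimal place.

Linear equating: y = (SD_Y/SD_X)(x − M_X) + M_Y
y = (1.6/2.3)(12 − 10.5) + 9.8
y = 0.695652 × 1.5 + 9.8 = 1.0435 + 9.8 = 10.8

10.8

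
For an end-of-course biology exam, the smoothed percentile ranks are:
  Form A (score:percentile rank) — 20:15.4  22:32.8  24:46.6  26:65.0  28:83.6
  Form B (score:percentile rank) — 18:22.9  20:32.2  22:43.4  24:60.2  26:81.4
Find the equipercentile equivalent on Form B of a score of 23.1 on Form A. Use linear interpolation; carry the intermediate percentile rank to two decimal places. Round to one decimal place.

21.5

PR of 23.1 on Form A: 32.8 + (23.1 − 22)/(24 − 22) × (46.6 − 32.8) = 40.39
On Form B, PR 40.39 falls between score 20 (PR 32.2) and 22 (PR 43.4).
Interpolate: 20 + (40.39 − 32.2)/(43.4 − 32.2) × (22 − 20) = 21.5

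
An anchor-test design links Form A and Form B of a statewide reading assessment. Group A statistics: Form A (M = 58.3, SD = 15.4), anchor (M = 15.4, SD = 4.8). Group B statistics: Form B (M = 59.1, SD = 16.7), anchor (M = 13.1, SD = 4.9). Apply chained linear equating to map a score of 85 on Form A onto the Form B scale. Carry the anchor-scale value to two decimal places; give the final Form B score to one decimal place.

Form A → anchor (Group A): v = (4.8/15.4)(85 − 58.3) + 15.4 = 23.72
anchor → Form B (Group B): y = (16.7/4.9)(23.72 − 13.1) + 59.1 = 95.3

95.3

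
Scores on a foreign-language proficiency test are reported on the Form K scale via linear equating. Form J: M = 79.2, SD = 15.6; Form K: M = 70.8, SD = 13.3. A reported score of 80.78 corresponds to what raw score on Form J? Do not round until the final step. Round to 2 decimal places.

90.91

Invert y = (SD_Y/SD_X)(x − M_X) + M_Y:
x = (SD_X/SD_Y)(y − M_Y) + M_X = (15.6/13.3)(80.78 − 70.8) + 79.2
x = 1.172932 × 9.980 + 79.2 = 90.91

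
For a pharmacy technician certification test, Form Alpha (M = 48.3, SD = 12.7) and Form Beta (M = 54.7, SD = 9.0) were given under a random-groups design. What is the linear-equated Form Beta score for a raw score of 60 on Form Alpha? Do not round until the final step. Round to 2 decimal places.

Linear equating: y = (SD_Y/SD_X)(x − M_X) + M_Y
y = (9.0/12.7)(60 − 48.3) + 54.7
y = 0.708661 × 11.7 + 54.7 = 8.2913 + 54.7 = 62.99

62.99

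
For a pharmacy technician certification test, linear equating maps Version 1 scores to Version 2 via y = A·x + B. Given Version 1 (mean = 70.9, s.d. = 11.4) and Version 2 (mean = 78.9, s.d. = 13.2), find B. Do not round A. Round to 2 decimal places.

A = SD_Y / SD_X = 13.2 / 11.4 = 1.157895
B = M_Y − A·M_X = 78.9 − 1.157895 × 70.9 = -3.19

-3.19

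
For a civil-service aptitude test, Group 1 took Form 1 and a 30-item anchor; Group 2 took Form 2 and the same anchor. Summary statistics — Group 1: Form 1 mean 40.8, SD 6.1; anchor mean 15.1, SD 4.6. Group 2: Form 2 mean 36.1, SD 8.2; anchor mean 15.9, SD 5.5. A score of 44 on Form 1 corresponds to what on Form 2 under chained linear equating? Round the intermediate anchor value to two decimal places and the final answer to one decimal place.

Form 1 → anchor (Group 1): v = (4.6/6.1)(44 − 40.8) + 15.1 = 17.51
anchor → Form 2 (Group 2): y = (8.2/5.5)(17.51 − 15.9) + 36.1 = 38.5

38.5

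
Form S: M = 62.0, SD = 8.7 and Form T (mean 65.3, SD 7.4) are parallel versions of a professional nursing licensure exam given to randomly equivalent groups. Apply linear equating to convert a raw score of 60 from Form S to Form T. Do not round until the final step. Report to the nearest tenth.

63.6

Linear equating: y = (SD_Y/SD_X)(x − M_X) + M_Y
y = (7.4/8.7)(60 − 62.0) + 65.3
y = 0.850575 × -2.0 + 65.3 = -1.7011 + 65.3 = 63.6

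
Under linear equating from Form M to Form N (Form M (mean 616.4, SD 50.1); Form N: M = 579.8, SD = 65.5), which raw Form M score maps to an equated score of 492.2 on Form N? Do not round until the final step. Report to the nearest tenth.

549.4

Invert y = (SD_Y/SD_X)(x − M_X) + M_Y:
x = (SD_X/SD_Y)(y − M_Y) + M_X = (50.1/65.5)(492.2 − 579.8) + 616.4
x = 0.764885 × -87.600 + 616.4 = 549.4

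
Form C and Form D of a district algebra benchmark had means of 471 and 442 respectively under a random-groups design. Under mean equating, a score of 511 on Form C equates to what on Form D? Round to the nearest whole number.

Mean equating: y = x + (M_Y − M_X) = 511 + (442 − 471) = 482

482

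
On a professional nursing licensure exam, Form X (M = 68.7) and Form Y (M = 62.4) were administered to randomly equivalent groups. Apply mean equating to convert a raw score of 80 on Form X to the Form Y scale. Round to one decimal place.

73.7

Mean equating: y = x + (M_Y − M_X) = 80 + (62.4 − 68.7) = 73.7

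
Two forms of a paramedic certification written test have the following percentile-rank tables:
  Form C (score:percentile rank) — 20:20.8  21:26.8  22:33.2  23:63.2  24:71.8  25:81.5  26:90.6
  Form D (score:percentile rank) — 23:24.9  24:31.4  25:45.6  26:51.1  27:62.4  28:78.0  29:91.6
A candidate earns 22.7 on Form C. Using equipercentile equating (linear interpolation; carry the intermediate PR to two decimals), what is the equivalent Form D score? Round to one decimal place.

26.3

PR of 22.7 on Form C: 33.2 + (22.7 − 22)/(23 − 22) × (63.2 − 33.2) = 54.20
On Form D, PR 54.20 falls between score 26 (PR 51.1) and 27 (PR 62.4).
Interpolate: 26 + (54.20 − 51.1)/(62.4 − 51.1) × (27 − 26) = 26.3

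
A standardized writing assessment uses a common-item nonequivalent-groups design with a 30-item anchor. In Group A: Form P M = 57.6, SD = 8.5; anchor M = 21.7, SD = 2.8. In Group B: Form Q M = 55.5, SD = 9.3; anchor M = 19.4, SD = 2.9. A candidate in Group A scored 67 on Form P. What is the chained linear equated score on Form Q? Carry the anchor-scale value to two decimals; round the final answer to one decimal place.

72.8

Form P → anchor (Group A): v = (2.8/8.5)(67 − 57.6) + 21.7 = 24.80
anchor → Form Q (Group B): y = (9.3/2.9)(24.80 − 19.4) + 55.5 = 72.8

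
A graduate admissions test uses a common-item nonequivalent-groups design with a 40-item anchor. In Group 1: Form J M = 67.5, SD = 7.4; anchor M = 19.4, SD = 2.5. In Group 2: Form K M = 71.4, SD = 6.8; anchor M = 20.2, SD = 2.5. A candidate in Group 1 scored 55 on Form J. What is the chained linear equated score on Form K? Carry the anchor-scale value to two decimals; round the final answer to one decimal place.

Form J → anchor (Group 1): v = (2.5/7.4)(55 − 67.5) + 19.4 = 15.18
anchor → Form K (Group 2): y = (6.8/2.5)(15.18 − 20.2) + 71.4 = 57.7

57.7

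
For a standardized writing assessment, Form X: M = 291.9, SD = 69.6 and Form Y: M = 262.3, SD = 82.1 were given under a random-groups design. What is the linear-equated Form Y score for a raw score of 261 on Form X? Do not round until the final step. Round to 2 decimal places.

Linear equating: y = (SD_Y/SD_X)(x − M_X) + M_Y
y = (82.1/69.6)(261 − 291.9) + 262.3
y = 1.179598 × -30.9 + 262.3 = -36.4496 + 262.3 = 225.85

225.85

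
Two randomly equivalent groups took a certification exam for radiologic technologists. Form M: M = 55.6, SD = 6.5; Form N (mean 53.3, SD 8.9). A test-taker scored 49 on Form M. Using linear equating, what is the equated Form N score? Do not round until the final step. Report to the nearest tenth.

Linear equating: y = (SD_Y/SD_X)(x − M_X) + M_Y
y = (8.9/6.5)(49 − 55.6) + 53.3
y = 1.369231 × -6.6 + 53.3 = -9.0369 + 53.3 = 44.3

44.3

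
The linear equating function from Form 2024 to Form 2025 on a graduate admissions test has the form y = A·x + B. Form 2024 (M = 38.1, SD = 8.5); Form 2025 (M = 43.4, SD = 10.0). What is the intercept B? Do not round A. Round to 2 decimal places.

A = SD_Y / SD_X = 10.0 / 8.5 = 1.176471
B = M_Y − A·M_X = 43.4 − 1.176471 × 38.1 = -1.42

-1.42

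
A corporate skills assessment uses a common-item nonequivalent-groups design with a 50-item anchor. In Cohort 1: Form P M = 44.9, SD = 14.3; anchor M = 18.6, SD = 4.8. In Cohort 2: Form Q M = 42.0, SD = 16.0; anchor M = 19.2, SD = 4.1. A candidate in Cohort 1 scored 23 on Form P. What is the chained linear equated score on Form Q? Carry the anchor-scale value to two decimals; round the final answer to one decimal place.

Form P → anchor (Cohort 1): v = (4.8/14.3)(23 − 44.9) + 18.6 = 11.25
anchor → Form Q (Cohort 2): y = (16.0/4.1)(11.25 − 19.2) + 42.0 = 11.0

11.0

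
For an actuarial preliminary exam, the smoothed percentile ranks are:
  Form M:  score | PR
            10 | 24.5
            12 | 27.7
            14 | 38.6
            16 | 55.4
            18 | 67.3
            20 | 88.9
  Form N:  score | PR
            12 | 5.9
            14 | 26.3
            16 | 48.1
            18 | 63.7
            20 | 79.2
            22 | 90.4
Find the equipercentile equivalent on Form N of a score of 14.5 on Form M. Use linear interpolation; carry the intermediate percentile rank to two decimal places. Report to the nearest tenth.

15.5

PR of 14.5 on Form M: 38.6 + (14.5 − 14)/(16 − 14) × (55.4 − 38.6) = 42.80
On Form N, PR 42.80 falls between score 14 (PR 26.3) and 16 (PR 48.1).
Interpolate: 14 + (42.80 − 26.3)/(48.1 − 26.3) × (16 − 14) = 15.5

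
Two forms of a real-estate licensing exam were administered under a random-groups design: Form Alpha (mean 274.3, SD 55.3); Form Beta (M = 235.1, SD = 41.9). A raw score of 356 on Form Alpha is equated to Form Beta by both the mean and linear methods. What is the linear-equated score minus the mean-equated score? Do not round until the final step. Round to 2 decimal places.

-19.80

Mean-equated: 356 + (235.1 − 274.3) = 316.80
Linear-equated: (41.9/55.3)(356 − 274.3) + 235.1 = 297.003
Difference = 297.003 − 316.80 = -19.80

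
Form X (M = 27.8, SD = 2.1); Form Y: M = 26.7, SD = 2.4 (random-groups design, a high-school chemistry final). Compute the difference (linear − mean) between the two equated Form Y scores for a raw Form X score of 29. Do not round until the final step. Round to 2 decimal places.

0.17

Mean-equated: 29 + (26.7 − 27.8) = 27.90
Linear-equated: (2.4/2.1)(29 − 27.8) + 26.7 = 28.071
Difference = 28.071 − 27.90 = 0.17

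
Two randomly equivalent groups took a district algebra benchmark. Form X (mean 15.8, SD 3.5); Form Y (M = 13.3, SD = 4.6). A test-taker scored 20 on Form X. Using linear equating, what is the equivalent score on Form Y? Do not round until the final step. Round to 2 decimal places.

Linear equating: y = (SD_Y/SD_X)(x − M_X) + M_Y
y = (4.6/3.5)(20 − 15.8) + 13.3
y = 1.314286 × 4.2 + 13.3 = 5.5200 + 13.3 = 18.82

18.82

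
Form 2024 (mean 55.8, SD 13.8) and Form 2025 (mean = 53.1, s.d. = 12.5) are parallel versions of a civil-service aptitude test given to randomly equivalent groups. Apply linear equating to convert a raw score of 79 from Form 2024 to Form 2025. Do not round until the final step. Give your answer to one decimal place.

74.1

Linear equating: y = (SD_Y/SD_X)(x − M_X) + M_Y
y = (12.5/13.8)(79 − 55.8) + 53.1
y = 0.905797 × 23.2 + 53.1 = 21.0145 + 53.1 = 74.1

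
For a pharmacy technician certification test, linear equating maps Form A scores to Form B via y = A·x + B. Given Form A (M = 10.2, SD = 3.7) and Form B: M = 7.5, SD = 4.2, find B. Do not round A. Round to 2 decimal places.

A = SD_Y / SD_X = 4.2 / 3.7 = 1.135135
B = M_Y − A·M_X = 7.5 − 1.135135 × 10.2 = -4.08

-4.08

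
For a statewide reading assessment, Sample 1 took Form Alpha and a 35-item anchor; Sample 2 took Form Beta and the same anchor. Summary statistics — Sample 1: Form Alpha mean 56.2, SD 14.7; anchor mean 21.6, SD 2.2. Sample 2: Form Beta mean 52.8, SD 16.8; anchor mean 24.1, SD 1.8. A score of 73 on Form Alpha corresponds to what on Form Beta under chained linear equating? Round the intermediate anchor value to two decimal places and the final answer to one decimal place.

52.9

Form Alpha → anchor (Sample 1): v = (2.2/14.7)(73 − 56.2) + 21.6 = 24.11
anchor → Form Beta (Sample 2): y = (16.8/1.8)(24.11 − 24.1) + 52.8 = 52.9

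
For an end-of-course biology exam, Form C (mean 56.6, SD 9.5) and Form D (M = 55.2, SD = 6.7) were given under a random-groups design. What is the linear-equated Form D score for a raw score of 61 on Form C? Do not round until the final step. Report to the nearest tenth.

58.3

Linear equating: y = (SD_Y/SD_X)(x − M_X) + M_Y
y = (6.7/9.5)(61 − 56.6) + 55.2
y = 0.705263 × 4.4 + 55.2 = 3.1032 + 55.2 = 58.3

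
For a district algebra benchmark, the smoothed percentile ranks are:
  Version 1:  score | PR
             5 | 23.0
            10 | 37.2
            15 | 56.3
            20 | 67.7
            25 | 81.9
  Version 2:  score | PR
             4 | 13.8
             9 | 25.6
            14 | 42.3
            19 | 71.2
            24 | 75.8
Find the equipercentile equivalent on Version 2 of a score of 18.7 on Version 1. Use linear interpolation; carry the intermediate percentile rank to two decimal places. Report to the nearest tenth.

17.9

PR of 18.7 on Version 1: 56.3 + (18.7 − 15)/(20 − 15) × (67.7 − 56.3) = 64.74
On Version 2, PR 64.74 falls between score 14 (PR 42.3) and 19 (PR 71.2).
Interpolate: 14 + (64.74 − 42.3)/(71.2 − 42.3) × (19 − 14) = 17.9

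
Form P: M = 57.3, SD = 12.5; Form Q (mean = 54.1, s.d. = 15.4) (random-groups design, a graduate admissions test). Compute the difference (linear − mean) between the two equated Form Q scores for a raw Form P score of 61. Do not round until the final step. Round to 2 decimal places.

Mean-equated: 61 + (54.1 − 57.3) = 57.80
Linear-equated: (15.4/12.5)(61 − 57.3) + 54.1 = 58.658
Difference = 58.658 − 57.80 = 0.86

0.86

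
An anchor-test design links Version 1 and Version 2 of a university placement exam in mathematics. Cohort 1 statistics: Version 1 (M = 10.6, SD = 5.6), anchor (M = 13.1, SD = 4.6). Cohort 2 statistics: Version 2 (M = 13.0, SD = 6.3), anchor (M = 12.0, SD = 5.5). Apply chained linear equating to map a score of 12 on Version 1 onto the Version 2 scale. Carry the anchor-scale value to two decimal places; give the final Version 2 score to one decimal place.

Version 1 → anchor (Cohort 1): v = (4.6/5.6)(12 − 10.6) + 13.1 = 14.25
anchor → Version 2 (Cohort 2): y = (6.3/5.5)(14.25 − 12.0) + 13.0 = 15.6

15.6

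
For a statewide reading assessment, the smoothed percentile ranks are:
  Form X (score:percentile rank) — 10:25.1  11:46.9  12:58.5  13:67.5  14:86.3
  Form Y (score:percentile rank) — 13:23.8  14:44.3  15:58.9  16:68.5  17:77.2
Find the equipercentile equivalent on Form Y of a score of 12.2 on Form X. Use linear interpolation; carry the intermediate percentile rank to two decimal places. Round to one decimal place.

15.1

PR of 12.2 on Form X: 58.5 + (12.2 − 12)/(13 − 12) × (67.5 − 58.5) = 60.30
On Form Y, PR 60.30 falls between score 15 (PR 58.9) and 16 (PR 68.5).
Interpolate: 15 + (60.30 − 58.9)/(68.5 − 58.9) × (16 − 15) = 15.1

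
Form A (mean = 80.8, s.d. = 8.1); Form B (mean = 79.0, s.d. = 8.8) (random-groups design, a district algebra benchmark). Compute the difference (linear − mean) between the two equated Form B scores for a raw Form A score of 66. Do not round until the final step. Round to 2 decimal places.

-1.28

Mean-equated: 66 + (79.0 − 80.8) = 64.20
Linear-equated: (8.8/8.1)(66 − 80.8) + 79.0 = 62.921
Difference = 62.921 − 64.20 = -1.28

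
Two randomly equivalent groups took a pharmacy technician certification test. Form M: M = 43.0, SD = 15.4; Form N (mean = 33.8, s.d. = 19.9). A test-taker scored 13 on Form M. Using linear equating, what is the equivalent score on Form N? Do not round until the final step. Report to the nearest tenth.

Linear equating: y = (SD_Y/SD_X)(x − M_X) + M_Y
y = (19.9/15.4)(13 − 43.0) + 33.8
y = 1.292208 × -30.0 + 33.8 = -38.7662 + 33.8 = -5.0

-5.0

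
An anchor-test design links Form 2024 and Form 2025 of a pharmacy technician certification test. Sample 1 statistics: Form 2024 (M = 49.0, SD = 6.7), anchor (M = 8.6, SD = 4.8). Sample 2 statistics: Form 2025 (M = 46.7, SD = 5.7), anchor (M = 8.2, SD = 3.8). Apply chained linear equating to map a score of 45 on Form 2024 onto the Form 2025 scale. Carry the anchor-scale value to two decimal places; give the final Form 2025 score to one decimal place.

43.0

Form 2024 → anchor (Sample 1): v = (4.8/6.7)(45 − 49.0) + 8.6 = 5.73
anchor → Form 2025 (Sample 2): y = (5.7/3.8)(5.73 − 8.2) + 46.7 = 43.0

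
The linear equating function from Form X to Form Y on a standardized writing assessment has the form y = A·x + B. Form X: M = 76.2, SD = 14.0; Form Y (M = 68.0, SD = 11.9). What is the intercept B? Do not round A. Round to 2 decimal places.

A = SD_Y / SD_X = 11.9 / 14.0 = 0.850000
B = M_Y − A·M_X = 68.0 − 0.850000 × 76.2 = 3.23

3.23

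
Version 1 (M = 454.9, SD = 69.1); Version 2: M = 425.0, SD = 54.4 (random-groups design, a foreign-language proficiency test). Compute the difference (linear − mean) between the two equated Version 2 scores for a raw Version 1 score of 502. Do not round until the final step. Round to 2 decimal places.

Mean-equated: 502 + (425.0 − 454.9) = 472.10
Linear-equated: (54.4/69.1)(502 − 454.9) + 425.0 = 462.080
Difference = 462.080 − 472.10 = -10.02

-10.02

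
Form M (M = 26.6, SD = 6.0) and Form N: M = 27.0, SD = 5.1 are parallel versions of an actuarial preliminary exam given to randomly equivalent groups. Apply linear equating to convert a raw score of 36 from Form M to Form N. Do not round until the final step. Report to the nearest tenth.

Linear equating: y = (SD_Y/SD_X)(x − M_X) + M_Y
y = (5.1/6.0)(36 − 26.6) + 27.0
y = 0.850000 × 9.4 + 27.0 = 7.9900 + 27.0 = 35.0

35.0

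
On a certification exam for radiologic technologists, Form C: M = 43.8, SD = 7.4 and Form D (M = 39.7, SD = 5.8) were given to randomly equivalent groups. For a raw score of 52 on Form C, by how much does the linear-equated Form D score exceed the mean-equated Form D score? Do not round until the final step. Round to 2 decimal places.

Mean-equated: 52 + (39.7 − 43.8) = 47.90
Linear-equated: (5.8/7.4)(52 − 43.8) + 39.7 = 46.127
Difference = 46.127 − 47.90 = -1.77

-1.77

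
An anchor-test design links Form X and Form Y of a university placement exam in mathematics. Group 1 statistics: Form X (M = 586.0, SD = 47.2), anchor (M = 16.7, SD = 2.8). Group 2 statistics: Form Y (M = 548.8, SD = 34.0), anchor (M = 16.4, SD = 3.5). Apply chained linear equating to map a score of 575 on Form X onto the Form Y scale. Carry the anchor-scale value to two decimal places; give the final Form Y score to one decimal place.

545.4

Form X → anchor (Group 1): v = (2.8/47.2)(575 − 586.0) + 16.7 = 16.05
anchor → Form Y (Group 2): y = (34.0/3.5)(16.05 − 16.4) + 548.8 = 545.4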